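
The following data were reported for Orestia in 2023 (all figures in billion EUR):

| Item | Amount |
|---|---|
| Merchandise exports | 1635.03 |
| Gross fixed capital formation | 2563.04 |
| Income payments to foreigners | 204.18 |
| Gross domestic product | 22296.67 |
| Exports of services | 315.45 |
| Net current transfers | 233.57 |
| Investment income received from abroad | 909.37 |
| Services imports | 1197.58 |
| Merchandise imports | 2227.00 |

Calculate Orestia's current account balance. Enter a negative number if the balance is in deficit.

-535.34

Goods balance = 1635.03 - 2227.00 = -591.97
Services balance = 315.45 - 1197.58 = -882.13
Trade balance (goods + services) = -591.97 + (-882.13) = -1474.10
Net primary income = 909.37 - 204.18 = 705.19
Net secondary income = 233.57
Current account = -1474.10 + 705.19 + 233.57 = -535.34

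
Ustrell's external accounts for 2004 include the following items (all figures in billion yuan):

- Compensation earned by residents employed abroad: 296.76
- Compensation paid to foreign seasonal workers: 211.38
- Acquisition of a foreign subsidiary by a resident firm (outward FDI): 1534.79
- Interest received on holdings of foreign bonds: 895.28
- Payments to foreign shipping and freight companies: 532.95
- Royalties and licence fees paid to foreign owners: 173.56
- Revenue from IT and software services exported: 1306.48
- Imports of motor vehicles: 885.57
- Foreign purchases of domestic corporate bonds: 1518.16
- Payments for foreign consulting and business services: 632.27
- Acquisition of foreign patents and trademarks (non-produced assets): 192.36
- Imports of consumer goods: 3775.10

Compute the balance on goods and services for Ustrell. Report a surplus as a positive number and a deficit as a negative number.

-4692.97

Goods: -885.57 - 3775.10 = -4660.67
Services: 1306.48 - 532.95 - 632.27 - 173.56 = -32.30
Trade balance = -4660.67 + (-32.30) = -4692.97
(Excluded from the trade balance — primary income: compensation earned by residents employed abroad 296.76, compensation paid to foreign seasonal workers 211.38, interest received on holdings of foreign bonds 895.28; financial account: acquisition of a foreign subsidiary by a resident firm (outward FDI) 1534.79, foreign purchases of domestic corporate bonds 1518.16; capital account: acquisition of foreign patents and trademarks (non-produced assets) 192.36.)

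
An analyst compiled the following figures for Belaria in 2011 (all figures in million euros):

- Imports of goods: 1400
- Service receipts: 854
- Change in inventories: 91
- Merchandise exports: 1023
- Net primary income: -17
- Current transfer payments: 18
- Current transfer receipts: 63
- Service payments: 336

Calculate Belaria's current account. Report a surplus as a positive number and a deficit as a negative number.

Goods balance = 1023 - 1400 = -377
Services balance = 854 - 336 = 518
Trade balance (goods + services) = -377 + 518 = 141
Net primary income = -17
Net secondary income = 63 - 18 = 45
Current account = 141 + (-17) + 45 = 169

169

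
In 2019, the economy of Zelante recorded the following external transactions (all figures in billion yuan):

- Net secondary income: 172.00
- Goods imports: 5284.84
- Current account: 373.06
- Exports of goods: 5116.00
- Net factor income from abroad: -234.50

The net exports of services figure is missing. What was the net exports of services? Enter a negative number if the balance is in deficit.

604.40

Current account = goods balance + services balance + net primary income + net secondary income
Sum of the known components = -231.34
Net exports of services = CA - (known components) = 373.06 - (-231.34) = 604.40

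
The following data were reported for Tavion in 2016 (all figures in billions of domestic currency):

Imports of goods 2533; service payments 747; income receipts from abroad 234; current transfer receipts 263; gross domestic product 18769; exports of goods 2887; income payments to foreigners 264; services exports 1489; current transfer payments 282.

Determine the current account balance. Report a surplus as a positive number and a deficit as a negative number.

1047

Goods balance = 2887 - 2533 = 354
Services balance = 1489 - 747 = 742
Trade balance (goods + services) = 354 + 742 = 1096
Net primary income = 234 - 264 = -30
Net secondary income = 263 - 282 = -19
Current account = 1096 + (-30) + (-19) = 1047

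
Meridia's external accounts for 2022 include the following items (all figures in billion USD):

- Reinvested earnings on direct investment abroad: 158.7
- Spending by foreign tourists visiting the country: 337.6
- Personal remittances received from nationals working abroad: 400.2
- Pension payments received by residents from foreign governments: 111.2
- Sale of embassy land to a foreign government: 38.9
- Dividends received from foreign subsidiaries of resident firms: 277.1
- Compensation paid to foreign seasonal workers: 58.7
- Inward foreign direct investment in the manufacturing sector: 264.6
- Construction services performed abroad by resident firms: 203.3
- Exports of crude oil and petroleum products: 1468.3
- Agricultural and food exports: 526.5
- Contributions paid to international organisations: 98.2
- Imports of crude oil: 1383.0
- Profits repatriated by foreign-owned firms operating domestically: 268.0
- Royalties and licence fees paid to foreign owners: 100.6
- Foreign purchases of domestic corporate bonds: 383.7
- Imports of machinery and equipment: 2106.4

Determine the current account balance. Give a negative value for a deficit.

-532.0

Goods: -1383.0 + 526.5 + 1468.3 - 2106.4 = -1494.6
Services: 203.3 + 337.6 - 100.6 = 440.3
Primary income: 277.1 - 58.7 - 268.0 + 158.7 = 109.1
Secondary income: 400.2 + 111.2 - 98.2 = 413.2
Current account = (-1494.6) + 440.3 + 109.1 + 413.2 = -532.0
(Excluded from the current account — capital account: sale of embassy land to a foreign government 38.9; financial account: inward foreign direct investment in the manufacturing sector 264.6, foreign purchases of domestic corporate bonds 383.7.)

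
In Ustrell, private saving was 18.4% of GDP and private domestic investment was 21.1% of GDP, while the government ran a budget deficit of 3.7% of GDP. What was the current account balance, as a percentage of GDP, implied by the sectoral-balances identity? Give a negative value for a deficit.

-6.4

By the sectoral-balances identity, CA = (S_private - I) + (T - G).
Private balance = 18.4 - 21.1 = -2.7
Government balance (T - G) = -3.7
CA = -2.7 + (-3.7) = -6.4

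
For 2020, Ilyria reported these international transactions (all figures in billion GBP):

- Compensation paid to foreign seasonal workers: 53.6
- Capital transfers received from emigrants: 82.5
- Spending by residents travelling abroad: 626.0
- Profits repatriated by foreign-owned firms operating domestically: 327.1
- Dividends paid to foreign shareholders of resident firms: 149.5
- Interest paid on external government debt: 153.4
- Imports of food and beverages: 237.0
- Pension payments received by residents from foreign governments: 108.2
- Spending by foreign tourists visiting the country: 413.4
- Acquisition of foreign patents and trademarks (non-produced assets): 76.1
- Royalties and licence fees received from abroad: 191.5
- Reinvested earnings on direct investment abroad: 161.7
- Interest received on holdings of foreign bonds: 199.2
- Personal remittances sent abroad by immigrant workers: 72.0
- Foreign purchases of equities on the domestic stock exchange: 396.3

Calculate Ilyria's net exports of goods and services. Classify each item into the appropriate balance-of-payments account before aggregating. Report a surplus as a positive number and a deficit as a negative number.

-258.1

Goods: -237.0
Services: 413.4 + 191.5 - 626.0 = -21.1
Trade balance = -237.0 + (-21.1) = -258.1
(Excluded from the trade balance — primary income: compensation paid to foreign seasonal workers 53.6, profits repatriated by foreign-owned firms operating domestically 327.1, dividends paid to foreign shareholders of resident firms 149.5, interest paid on external government debt 153.4, reinvested earnings on direct investment abroad 161.7, interest received on holdings of foreign bonds 199.2; capital account: capital transfers received from emigrants 82.5, acquisition of foreign patents and trademarks (non-produced assets) 76.1; secondary income: pension payments received by residents from foreign governments 108.2, personal remittances sent abroad by immigrant workers 72.0; financial account: foreign purchases of equities on the domestic stock exchange 396.3.)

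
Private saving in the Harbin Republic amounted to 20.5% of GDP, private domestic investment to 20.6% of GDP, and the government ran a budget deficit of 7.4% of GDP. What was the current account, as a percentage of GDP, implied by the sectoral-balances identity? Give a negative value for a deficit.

-7.5

By the sectoral-balances identity, CA = (S_private - I) + (T - G).
Private balance = 20.5 - 20.6 = -0.1
Government balance (T - G) = -7.4
CA = -0.1 + (-7.4) = -7.5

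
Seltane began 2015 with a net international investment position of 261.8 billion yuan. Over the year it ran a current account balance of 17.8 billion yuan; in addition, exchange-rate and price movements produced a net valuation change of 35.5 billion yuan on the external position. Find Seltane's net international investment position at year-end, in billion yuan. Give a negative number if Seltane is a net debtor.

315.1

Change in NIIP = current account + net valuation change = 17.8 + 35.5 = 53.3
End-of-year NIIP = 261.8 + 53.3 = 315.1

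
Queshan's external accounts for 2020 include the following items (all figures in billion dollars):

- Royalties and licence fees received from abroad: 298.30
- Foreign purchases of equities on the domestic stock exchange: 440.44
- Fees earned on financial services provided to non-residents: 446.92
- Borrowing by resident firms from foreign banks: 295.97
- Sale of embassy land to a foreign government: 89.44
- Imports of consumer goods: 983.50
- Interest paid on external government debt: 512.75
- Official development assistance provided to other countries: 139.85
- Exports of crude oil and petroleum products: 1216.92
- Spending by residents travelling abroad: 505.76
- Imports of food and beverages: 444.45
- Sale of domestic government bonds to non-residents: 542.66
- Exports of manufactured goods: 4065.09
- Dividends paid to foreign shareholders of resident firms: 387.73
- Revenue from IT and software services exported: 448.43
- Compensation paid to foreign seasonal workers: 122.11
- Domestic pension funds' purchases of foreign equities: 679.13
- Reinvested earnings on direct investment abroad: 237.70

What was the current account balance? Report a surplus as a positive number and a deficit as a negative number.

Goods: 1216.92 - 983.50 + 4065.09 - 444.45 = 3854.06
Services: 448.43 + 446.92 - 505.76 + 298.30 = 687.89
Primary income: -122.11 - 512.75 - 387.73 + 237.70 = -784.89
Secondary income: -139.85
Current account = 3854.06 + 687.89 + (-784.89) + (-139.85) = 3617.21
(Excluded from the current account — financial account: foreign purchases of equities on the domestic stock exchange 440.44, borrowing by resident firms from foreign banks 295.97, sale of domestic government bonds to non-residents 542.66, domestic pension funds' purchases of foreign equities 679.13; capital account: sale of embassy land to a foreign government 89.44.)

3617.21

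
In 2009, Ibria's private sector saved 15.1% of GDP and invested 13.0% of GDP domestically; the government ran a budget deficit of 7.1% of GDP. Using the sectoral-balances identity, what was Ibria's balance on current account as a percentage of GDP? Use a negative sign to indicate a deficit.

-5.0

By the sectoral-balances identity, CA = (S_private - I) + (T - G).
Private balance = 15.1 - 13.0 = 2.1
Government balance (T - G) = -7.1
CA = 2.1 + (-7.1) = -5.0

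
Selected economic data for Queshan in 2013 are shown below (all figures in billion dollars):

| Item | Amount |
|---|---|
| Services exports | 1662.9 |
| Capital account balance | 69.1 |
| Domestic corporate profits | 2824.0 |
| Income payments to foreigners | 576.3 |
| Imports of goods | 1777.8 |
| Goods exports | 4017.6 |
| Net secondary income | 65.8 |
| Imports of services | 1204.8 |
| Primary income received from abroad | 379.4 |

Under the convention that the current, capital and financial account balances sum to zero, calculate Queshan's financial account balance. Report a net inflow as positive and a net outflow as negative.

Goods balance = 4017.6 - 1777.8 = 2239.8
Services balance = 1662.9 - 1204.8 = 458.1
Trade balance (goods + services) = 2239.8 + 458.1 = 2697.9
Net primary income = 379.4 - 576.3 = -196.9
Net secondary income = 65.8
Current account = 2697.9 + (-196.9) + 65.8 = 2566.8
Financial account = -(2566.8 + 69.1) = -2635.9

-2635.9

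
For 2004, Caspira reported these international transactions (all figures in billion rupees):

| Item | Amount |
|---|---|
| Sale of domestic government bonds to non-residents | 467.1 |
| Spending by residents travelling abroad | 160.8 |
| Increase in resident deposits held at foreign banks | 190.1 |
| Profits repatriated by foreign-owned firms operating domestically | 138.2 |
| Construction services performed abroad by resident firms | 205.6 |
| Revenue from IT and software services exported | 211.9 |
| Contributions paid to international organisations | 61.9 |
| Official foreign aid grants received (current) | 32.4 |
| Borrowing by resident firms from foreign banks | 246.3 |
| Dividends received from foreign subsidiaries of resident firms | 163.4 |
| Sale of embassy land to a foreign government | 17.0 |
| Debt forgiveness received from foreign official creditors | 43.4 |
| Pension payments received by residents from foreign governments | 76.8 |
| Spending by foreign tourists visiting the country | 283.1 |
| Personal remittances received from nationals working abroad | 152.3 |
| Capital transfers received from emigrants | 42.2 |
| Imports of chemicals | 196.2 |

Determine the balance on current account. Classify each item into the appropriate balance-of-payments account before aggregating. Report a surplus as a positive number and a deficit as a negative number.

Goods: -196.2
Services: 283.1 - 160.8 + 205.6 + 211.9 = 539.8
Primary income: 163.4 - 138.2 = 25.2
Secondary income: -61.9 + 32.4 + 76.8 + 152.3 = 199.6
Current account = (-196.2) + 539.8 + 25.2 + 199.6 = 568.4
(Excluded from the current account — financial account: sale of domestic government bonds to non-residents 467.1, increase in resident deposits held at foreign banks 190.1, borrowing by resident firms from foreign banks 246.3; capital account: sale of embassy land to a foreign government 17.0, debt forgiveness received from foreign official creditors 43.4, capital transfers received from emigrants 42.2.)

568.4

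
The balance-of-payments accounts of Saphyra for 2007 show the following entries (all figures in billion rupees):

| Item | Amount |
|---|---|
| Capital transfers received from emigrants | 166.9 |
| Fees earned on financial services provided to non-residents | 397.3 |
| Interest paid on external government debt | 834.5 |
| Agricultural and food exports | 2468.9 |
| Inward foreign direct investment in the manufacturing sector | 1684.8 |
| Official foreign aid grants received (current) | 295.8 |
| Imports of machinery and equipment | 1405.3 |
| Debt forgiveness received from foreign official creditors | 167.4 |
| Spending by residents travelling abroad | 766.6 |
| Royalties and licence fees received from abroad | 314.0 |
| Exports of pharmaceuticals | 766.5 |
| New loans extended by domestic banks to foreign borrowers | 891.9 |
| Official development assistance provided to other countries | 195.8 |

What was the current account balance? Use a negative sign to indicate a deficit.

1040.3

Goods: 2468.9 - 1405.3 + 766.5 = 1830.1
Services: -766.6 + 314.0 + 397.3 = -55.3
Primary income: -834.5
Secondary income: 295.8 - 195.8 = 100.0
Current account = 1830.1 + (-55.3) + (-834.5) + 100.0 = 1040.3
(Excluded from the current account — capital account: capital transfers received from emigrants 166.9, debt forgiveness received from foreign official creditors 167.4; financial account: inward foreign direct investment in the manufacturing sector 1684.8, new loans extended by domestic banks to foreign borrowers 891.9.)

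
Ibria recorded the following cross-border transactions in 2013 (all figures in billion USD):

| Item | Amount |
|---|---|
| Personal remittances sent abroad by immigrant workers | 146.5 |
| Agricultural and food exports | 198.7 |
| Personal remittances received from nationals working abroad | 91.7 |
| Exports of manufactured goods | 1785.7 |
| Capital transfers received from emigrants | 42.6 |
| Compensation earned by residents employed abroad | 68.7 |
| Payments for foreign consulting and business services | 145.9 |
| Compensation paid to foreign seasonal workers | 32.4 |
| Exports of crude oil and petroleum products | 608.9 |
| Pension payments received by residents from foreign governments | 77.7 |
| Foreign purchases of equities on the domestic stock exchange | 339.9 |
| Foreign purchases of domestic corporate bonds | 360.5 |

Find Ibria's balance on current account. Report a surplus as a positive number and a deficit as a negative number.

2506.6

Goods: 1785.7 + 198.7 + 608.9 = 2593.3
Services: -145.9
Primary income: 68.7 - 32.4 = 36.3
Secondary income: 91.7 - 146.5 + 77.7 = 22.9
Current account = 2593.3 + (-145.9) + 36.3 + 22.9 = 2506.6
(Excluded from the current account — capital account: capital transfers received from emigrants 42.6; financial account: foreign purchases of equities on the domestic stock exchange 339.9, foreign purchases of domestic corporate bonds 360.5.)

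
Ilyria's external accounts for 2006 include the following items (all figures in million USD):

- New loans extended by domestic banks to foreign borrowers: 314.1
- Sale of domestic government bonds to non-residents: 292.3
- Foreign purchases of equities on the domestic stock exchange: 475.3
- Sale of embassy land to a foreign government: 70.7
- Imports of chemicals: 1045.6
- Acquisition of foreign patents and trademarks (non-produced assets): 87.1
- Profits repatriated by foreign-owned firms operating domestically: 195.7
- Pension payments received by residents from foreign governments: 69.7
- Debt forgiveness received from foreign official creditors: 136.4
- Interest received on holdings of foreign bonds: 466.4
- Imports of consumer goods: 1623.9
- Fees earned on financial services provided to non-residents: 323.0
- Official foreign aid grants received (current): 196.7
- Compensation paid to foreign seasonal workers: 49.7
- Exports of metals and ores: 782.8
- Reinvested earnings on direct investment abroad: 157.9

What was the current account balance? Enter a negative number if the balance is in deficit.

Goods: 782.8 - 1045.6 - 1623.9 = -1886.7
Services: 323.0
Primary income: 466.4 - 49.7 + 157.9 - 195.7 = 378.9
Secondary income: 69.7 + 196.7 = 266.4
Current account = (-1886.7) + 323.0 + 378.9 + 266.4 = -918.4
(Excluded from the current account — financial account: new loans extended by domestic banks to foreign borrowers 314.1, sale of domestic government bonds to non-residents 292.3, foreign purchases of equities on the domestic stock exchange 475.3; capital account: sale of embassy land to a foreign government 70.7, acquisition of foreign patents and trademarks (non-produced assets) 87.1, debt forgiveness received from foreign official creditors 136.4.)

-918.4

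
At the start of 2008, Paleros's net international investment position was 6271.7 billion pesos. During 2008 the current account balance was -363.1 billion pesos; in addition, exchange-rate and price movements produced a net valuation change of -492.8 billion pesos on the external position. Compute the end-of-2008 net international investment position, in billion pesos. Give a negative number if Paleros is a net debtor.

5415.8

Change in NIIP = current account + net valuation change = -363.1 + (-492.8) = -855.9
End-of-year NIIP = 6271.7 + (-855.9) = 5415.8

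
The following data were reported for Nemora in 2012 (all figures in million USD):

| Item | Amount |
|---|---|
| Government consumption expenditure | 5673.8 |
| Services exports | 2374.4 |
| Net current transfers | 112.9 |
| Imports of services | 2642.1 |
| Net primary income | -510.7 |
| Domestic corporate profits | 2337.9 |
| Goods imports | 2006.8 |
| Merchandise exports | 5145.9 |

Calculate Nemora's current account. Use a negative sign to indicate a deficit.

Goods balance = 5145.9 - 2006.8 = 3139.1
Services balance = 2374.4 - 2642.1 = -267.7
Trade balance (goods + services) = 3139.1 + (-267.7) = 2871.4
Net primary income = -510.7
Net secondary income = 112.9
Current account = 2871.4 + (-510.7) + 112.9 = 2473.6

2473.6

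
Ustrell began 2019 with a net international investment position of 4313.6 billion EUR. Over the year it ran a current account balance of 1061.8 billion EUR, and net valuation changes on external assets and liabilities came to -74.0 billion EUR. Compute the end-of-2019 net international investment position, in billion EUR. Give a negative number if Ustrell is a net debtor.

5301.4

Change in NIIP = current account + net valuation change = 1061.8 + (-74.0) = 987.8
End-of-year NIIP = 4313.6 + 987.8 = 5301.4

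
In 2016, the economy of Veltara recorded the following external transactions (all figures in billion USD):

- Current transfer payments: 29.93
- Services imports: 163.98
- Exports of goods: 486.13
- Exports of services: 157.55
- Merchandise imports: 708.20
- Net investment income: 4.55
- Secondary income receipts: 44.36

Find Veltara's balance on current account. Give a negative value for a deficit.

-209.52

Goods balance = 486.13 - 708.20 = -222.07
Services balance = 157.55 - 163.98 = -6.43
Trade balance (goods + services) = -222.07 + (-6.43) = -228.50
Net primary income = 4.55
Net secondary income = 44.36 - 29.93 = 14.43
Current account = -228.50 + 4.55 + 14.43 = -209.52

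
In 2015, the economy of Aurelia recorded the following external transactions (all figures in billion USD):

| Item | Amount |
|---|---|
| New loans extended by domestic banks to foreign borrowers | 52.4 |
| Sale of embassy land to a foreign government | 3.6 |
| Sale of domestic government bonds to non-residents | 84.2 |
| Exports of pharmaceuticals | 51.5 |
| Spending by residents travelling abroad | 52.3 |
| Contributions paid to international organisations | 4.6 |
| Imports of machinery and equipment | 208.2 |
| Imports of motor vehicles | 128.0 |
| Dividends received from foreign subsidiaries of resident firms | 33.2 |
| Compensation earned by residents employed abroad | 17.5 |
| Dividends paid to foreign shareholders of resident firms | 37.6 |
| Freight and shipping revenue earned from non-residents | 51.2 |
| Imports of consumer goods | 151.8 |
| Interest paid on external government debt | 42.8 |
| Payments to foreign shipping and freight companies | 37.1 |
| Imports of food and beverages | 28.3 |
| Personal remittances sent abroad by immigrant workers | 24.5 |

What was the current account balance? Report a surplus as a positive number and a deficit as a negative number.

-561.8

Goods: -28.3 + 51.5 - 128.0 - 208.2 - 151.8 = -464.8
Services: -37.1 - 52.3 + 51.2 = -38.2
Primary income: -42.8 + 17.5 - 37.6 + 33.2 = -29.7
Secondary income: -4.6 - 24.5 = -29.1
Current account = (-464.8) + (-38.2) + (-29.7) + (-29.1) = -561.8
(Excluded from the current account — financial account: new loans extended by domestic banks to foreign borrowers 52.4, sale of domestic government bonds to non-residents 84.2; capital account: sale of embassy land to a foreign government 3.6.)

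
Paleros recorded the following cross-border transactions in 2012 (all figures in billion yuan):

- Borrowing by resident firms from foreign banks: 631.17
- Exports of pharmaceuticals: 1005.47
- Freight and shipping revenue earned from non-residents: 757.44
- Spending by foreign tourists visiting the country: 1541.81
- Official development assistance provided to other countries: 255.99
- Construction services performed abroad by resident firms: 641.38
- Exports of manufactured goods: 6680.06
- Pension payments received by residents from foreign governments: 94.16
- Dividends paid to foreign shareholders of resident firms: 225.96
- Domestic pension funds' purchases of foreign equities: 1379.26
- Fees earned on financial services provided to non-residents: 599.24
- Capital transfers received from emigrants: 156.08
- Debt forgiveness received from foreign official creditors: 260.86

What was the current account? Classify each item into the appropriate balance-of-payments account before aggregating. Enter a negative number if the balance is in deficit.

10837.61

Goods: 1005.47 + 6680.06 = 7685.53
Services: 641.38 + 757.44 + 599.24 + 1541.81 = 3539.87
Primary income: -225.96
Secondary income: 94.16 - 255.99 = -161.83
Current account = 7685.53 + 3539.87 + (-225.96) + (-161.83) = 10837.61
(Excluded from the current account — financial account: borrowing by resident firms from foreign banks 631.17, domestic pension funds' purchases of foreign equities 1379.26; capital account: capital transfers received from emigrants 156.08, debt forgiveness received from foreign official creditors 260.86.)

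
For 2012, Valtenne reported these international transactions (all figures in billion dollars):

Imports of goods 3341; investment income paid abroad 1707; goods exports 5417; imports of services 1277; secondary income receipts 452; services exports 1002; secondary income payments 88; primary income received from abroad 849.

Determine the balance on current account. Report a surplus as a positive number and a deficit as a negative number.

Goods balance = 5417 - 3341 = 2076
Services balance = 1002 - 1277 = -275
Trade balance (goods + services) = 2076 + (-275) = 1801
Net primary income = 849 - 1707 = -858
Net secondary income = 452 - 88 = 364
Current account = 1801 + (-858) + 364 = 1307

1307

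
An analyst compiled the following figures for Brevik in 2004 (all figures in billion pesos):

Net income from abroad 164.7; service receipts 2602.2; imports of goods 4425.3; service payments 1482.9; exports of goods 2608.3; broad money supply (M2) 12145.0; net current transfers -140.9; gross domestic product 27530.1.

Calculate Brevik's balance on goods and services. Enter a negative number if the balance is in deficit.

Goods balance = 2608.3 - 4425.3 = -1817.0
Services balance = 2602.2 - 1482.9 = 1119.3
Trade balance (goods + services) = -1817.0 + 1119.3 = -697.7

-697.7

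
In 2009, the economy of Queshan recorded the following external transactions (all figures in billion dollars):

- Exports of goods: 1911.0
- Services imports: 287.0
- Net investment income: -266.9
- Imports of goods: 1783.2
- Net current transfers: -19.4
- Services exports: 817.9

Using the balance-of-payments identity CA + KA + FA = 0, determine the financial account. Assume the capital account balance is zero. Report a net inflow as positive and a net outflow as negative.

-372.4

Goods balance = 1911.0 - 1783.2 = 127.8
Services balance = 817.9 - 287.0 = 530.9
Trade balance (goods + services) = 127.8 + 530.9 = 658.7
Net primary income = -266.9
Net secondary income = -19.4
Current account = 658.7 + (-266.9) + (-19.4) = 372.4
Financial account = -(372.4) = -372.4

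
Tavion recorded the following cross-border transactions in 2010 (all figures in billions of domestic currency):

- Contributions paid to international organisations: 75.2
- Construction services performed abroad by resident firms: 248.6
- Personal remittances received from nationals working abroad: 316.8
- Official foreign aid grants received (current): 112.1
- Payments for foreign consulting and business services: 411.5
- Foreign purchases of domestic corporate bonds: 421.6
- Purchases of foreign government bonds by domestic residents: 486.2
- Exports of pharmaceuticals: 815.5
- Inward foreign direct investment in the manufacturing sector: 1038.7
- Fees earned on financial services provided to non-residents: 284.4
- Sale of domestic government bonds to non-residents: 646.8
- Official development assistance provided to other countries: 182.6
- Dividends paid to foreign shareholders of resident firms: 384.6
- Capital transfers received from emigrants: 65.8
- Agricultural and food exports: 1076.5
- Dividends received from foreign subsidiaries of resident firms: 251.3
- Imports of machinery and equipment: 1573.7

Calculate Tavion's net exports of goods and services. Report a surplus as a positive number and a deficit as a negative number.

Goods: 1076.5 - 1573.7 + 815.5 = 318.3
Services: 284.4 + 248.6 - 411.5 = 121.5
Trade balance = 318.3 + 121.5 = 439.8
(Excluded from the trade balance — secondary income: contributions paid to international organisations 75.2, personal remittances received from nationals working abroad 316.8, official foreign aid grants received (current) 112.1, official development assistance provided to other countries 182.6; financial account: foreign purchases of domestic corporate bonds 421.6, purchases of foreign government bonds by domestic residents 486.2, inward foreign direct investment in the manufacturing sector 1038.7, sale of domestic government bonds to non-residents 646.8; primary income: dividends paid to foreign shareholders of resident firms 384.6, dividends received from foreign subsidiaries of resident firms 251.3; capital account: capital transfers received from emigrants 65.8.)

439.8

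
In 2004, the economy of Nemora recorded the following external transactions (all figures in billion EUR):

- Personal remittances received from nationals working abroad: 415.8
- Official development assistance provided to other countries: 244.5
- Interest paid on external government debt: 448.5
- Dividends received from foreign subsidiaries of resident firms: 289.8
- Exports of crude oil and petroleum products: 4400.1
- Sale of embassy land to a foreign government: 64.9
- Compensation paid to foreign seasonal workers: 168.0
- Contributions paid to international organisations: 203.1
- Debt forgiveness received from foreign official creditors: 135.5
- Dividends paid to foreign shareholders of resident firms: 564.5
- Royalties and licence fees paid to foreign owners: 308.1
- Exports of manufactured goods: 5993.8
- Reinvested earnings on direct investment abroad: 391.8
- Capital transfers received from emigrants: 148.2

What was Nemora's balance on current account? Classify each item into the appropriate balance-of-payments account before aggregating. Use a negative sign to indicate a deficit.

Goods: 5993.8 + 4400.1 = 10393.9
Services: -308.1
Primary income: -564.5 + 391.8 - 448.5 - 168.0 + 289.8 = -499.4
Secondary income: -203.1 - 244.5 + 415.8 = -31.8
Current account = 10393.9 + (-308.1) + (-499.4) + (-31.8) = 9554.6
(Excluded from the current account — capital account: sale of embassy land to a foreign government 64.9, debt forgiveness received from foreign official creditors 135.5, capital transfers received from emigrants 148.2.)

9554.6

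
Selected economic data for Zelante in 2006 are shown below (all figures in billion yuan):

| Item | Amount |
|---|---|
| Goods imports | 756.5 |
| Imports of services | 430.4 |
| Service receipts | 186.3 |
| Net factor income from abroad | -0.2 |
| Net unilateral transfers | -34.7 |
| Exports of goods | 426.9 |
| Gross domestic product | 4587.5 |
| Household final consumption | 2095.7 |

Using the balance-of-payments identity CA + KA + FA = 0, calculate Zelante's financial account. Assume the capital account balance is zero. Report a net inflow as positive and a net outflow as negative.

Goods balance = 426.9 - 756.5 = -329.6
Services balance = 186.3 - 430.4 = -244.1
Trade balance (goods + services) = -329.6 + (-244.1) = -573.7
Net primary income = -0.2
Net secondary income = -34.7
Current account = -573.7 + (-0.2) + (-34.7) = -608.6
Financial account = -(-608.6) = 608.6

608.6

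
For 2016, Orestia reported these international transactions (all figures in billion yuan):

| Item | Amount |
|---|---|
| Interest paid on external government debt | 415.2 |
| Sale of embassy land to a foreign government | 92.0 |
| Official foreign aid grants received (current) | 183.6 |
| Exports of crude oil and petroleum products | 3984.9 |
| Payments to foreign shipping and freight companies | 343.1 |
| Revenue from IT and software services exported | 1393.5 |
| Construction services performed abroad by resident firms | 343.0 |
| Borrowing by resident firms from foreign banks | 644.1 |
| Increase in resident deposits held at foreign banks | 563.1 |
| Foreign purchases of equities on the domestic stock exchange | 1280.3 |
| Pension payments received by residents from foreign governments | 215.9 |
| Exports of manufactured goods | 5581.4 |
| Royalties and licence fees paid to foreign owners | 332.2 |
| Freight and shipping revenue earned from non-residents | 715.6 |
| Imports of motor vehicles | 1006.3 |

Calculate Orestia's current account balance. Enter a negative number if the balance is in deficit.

10321.1

Goods: 5581.4 + 3984.9 - 1006.3 = 8560.0
Services: 1393.5 + 715.6 + 343.0 - 332.2 - 343.1 = 1776.8
Primary income: -415.2
Secondary income: 183.6 + 215.9 = 399.5
Current account = 8560.0 + 1776.8 + (-415.2) + 399.5 = 10321.1
(Excluded from the current account — capital account: sale of embassy land to a foreign government 92.0; financial account: borrowing by resident firms from foreign banks 644.1, increase in resident deposits held at foreign banks 563.1, foreign purchases of equities on the domestic stock exchange 1280.3.)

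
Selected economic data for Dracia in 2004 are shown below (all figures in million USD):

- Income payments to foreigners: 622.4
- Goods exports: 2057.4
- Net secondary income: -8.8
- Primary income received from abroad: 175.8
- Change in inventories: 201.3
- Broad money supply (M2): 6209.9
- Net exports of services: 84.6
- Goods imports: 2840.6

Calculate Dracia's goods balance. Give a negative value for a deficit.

-783.2

Goods balance = 2057.4 - 2840.6 = -783.2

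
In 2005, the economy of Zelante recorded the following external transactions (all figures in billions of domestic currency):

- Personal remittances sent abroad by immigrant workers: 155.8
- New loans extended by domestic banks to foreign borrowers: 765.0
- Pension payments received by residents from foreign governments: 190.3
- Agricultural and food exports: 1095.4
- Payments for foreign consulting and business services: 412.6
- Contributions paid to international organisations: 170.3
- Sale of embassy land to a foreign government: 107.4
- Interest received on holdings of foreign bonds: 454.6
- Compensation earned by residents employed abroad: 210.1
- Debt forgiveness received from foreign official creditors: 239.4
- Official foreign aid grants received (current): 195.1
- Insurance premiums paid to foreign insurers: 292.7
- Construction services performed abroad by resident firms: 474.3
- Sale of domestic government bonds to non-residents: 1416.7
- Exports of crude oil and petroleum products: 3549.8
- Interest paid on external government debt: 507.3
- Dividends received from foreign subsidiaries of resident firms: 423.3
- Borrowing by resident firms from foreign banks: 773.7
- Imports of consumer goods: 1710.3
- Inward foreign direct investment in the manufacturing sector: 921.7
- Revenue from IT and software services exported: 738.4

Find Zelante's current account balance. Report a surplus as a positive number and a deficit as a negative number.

Goods: 3549.8 - 1710.3 + 1095.4 = 2934.9
Services: -412.6 + 474.3 + 738.4 - 292.7 = 507.4
Primary income: 423.3 + 454.6 + 210.1 - 507.3 = 580.7
Secondary income: 190.3 + 195.1 - 170.3 - 155.8 = 59.3
Current account = 2934.9 + 507.4 + 580.7 + 59.3 = 4082.3
(Excluded from the current account — financial account: new loans extended by domestic banks to foreign borrowers 765.0, sale of domestic government bonds to non-residents 1416.7, borrowing by resident firms from foreign banks 773.7, inward foreign direct investment in the manufacturing sector 921.7; capital account: sale of embassy land to a foreign government 107.4, debt forgiveness received from foreign official creditors 239.4.)

4082.3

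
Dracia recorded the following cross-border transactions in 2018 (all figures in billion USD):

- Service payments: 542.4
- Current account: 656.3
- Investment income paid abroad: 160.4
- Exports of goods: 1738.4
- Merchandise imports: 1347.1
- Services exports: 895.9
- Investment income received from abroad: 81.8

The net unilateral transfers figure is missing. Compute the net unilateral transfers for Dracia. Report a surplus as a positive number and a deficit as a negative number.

-9.9

Current account = goods balance + services balance + net primary income + net secondary income
Sum of the known components = 666.2
Net unilateral transfers = CA - (known components) = 656.3 - 666.2 = -9.9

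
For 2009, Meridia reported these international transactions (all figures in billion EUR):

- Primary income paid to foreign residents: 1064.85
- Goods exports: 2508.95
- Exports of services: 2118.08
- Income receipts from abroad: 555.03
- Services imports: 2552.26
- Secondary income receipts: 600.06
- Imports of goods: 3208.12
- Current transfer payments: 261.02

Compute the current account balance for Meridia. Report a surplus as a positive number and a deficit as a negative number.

-1304.13

Goods balance = 2508.95 - 3208.12 = -699.17
Services balance = 2118.08 - 2552.26 = -434.18
Trade balance (goods + services) = -699.17 + (-434.18) = -1133.35
Net primary income = 555.03 - 1064.85 = -509.82
Net secondary income = 600.06 - 261.02 = 339.04
Current account = -1133.35 + (-509.82) + 339.04 = -1304.13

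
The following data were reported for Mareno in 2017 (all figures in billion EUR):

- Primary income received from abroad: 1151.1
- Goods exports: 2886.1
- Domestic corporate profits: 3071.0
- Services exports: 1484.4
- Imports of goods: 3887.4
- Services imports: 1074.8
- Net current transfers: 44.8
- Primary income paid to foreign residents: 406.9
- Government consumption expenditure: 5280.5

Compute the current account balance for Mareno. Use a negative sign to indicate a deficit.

Goods balance = 2886.1 - 3887.4 = -1001.3
Services balance = 1484.4 - 1074.8 = 409.6
Trade balance (goods + services) = -1001.3 + 409.6 = -591.7
Net primary income = 1151.1 - 406.9 = 744.2
Net secondary income = 44.8
Current account = -591.7 + 744.2 + 44.8 = 197.3

197.3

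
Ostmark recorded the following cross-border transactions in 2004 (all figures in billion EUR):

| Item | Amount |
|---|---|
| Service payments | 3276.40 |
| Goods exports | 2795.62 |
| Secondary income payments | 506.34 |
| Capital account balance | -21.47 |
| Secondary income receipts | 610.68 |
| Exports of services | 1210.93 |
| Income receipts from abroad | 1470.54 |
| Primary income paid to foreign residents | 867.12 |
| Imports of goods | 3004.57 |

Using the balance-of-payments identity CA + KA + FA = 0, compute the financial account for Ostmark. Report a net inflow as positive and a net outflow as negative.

1588.13

Goods balance = 2795.62 - 3004.57 = -208.95
Services balance = 1210.93 - 3276.40 = -2065.47
Trade balance (goods + services) = -208.95 + (-2065.47) = -2274.42
Net primary income = 1470.54 - 867.12 = 603.42
Net secondary income = 610.68 - 506.34 = 104.34
Current account = -2274.42 + 603.42 + 104.34 = -1566.66
Financial account = -(-1566.66 + (-21.47)) = 1588.13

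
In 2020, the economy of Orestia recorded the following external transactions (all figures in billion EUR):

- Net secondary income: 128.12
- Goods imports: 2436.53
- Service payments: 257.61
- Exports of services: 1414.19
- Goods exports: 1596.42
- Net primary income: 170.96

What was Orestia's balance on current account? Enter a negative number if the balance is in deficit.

615.55

Goods balance = 1596.42 - 2436.53 = -840.11
Services balance = 1414.19 - 257.61 = 1156.58
Trade balance (goods + services) = -840.11 + 1156.58 = 316.47
Net primary income = 170.96
Net secondary income = 128.12
Current account = 316.47 + 170.96 + 128.12 = 615.55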